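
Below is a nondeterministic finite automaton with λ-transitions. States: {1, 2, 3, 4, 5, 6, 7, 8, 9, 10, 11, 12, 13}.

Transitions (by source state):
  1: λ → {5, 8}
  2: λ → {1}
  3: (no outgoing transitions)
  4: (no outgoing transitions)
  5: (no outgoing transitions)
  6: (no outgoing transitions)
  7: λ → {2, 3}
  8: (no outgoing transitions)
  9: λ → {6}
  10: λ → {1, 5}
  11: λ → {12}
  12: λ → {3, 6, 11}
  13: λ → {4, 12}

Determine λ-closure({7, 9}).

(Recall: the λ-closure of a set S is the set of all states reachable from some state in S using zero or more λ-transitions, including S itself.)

{1, 2, 3, 5, 6, 7, 8, 9}

Start with {7, 9}.
From 7 via λ: add 2, 3.
From 9 via λ: add 6.
From 2 via λ: add 1.
From 1 via λ: add 5, 8.
No new states can be added; the closed set is {1, 2, 3, 5, 6, 7, 8, 9}.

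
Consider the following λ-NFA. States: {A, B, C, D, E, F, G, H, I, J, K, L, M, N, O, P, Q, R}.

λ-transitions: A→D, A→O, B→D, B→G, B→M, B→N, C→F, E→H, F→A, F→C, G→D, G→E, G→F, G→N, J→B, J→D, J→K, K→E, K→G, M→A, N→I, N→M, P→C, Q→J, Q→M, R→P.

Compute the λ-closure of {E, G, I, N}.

{A, C, D, E, F, G, H, I, M, N, O}

Start with {E, G, I, N}.
From E via λ: add H.
From G via λ: add D, F.
From N via λ: add M.
From F via λ: add A, C.
From A via λ: add O.
No new states can be added; the closed set is {A, C, D, E, F, G, H, I, M, N, O}.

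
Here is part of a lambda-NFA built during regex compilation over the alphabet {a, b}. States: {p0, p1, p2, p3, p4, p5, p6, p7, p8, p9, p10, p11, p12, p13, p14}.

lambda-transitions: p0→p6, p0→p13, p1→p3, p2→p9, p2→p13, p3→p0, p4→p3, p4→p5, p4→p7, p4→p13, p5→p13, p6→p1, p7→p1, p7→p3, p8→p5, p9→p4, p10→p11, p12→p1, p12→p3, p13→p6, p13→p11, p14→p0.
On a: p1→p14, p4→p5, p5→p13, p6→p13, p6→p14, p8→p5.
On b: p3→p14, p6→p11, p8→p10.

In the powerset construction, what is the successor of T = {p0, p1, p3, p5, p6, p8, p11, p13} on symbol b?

{p0, p1, p3, p6, p10, p11, p13, p14}

p3 on b → {p14}.
p6 on b → {p11}.
p8 on b → {p10}.
No b-transition from p0, p1, p5, p11, p13.
Union after reading b: {p10, p11, p14}.
Now take the lambda-closure:
From p14 via lambda: add p0.
From p0 via lambda: add p6, p13.
From p6 via lambda: add p1.
From p1 via lambda: add p3.
No new states can be added; the closed set is {p0, p1, p3, p6, p10, p11, p13, p14}.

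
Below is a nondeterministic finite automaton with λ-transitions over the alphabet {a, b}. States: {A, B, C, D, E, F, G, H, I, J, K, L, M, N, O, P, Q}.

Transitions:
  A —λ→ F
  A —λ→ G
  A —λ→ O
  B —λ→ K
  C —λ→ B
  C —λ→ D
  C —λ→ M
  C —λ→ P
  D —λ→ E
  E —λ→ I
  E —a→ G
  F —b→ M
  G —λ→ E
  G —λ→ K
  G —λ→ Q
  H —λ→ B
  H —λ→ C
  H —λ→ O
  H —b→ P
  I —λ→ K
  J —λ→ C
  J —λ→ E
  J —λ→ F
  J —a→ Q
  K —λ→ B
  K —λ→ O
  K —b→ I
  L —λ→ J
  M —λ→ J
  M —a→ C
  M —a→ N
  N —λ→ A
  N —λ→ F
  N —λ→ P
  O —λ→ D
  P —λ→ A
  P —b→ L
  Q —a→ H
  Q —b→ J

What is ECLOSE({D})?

Start with {D}.
From D via λ: add E.
From E via λ: add I.
From I via λ: add K.
From K via λ: add B, O.
No new states can be added; the closed set is {B, D, E, I, K, O}.

{B, D, E, I, K, O}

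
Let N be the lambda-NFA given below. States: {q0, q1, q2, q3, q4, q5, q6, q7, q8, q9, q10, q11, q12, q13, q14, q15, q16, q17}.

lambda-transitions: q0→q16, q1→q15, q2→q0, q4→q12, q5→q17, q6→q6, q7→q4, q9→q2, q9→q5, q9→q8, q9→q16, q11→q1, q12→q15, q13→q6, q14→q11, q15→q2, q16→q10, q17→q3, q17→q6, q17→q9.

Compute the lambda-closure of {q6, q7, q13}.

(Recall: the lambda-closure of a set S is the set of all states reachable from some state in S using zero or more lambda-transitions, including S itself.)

{q0, q2, q4, q6, q7, q10, q12, q13, q15, q16}

Start with {q6, q7, q13}.
From q7 via lambda: add q4.
From q4 via lambda: add q12.
From q12 via lambda: add q15.
From q15 via lambda: add q2.
From q2 via lambda: add q0.
From q0 via lambda: add q16.
From q16 via lambda: add q10.
No new states can be added; the closed set is {q0, q2, q4, q6, q7, q10, q12, q13, q15, q16}.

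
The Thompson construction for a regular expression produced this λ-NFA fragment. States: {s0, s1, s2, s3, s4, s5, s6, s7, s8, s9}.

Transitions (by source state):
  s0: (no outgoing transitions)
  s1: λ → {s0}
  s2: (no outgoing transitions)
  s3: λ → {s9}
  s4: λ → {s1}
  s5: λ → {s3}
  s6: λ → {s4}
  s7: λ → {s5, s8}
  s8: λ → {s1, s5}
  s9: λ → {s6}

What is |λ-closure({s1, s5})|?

7

Start with {s1, s5}.
From s1 via λ: add s0.
From s5 via λ: add s3.
From s3 via λ: add s9.
From s9 via λ: add s6.
From s6 via λ: add s4.
λ-closure = {s0, s1, s3, s4, s5, s6, s9}, which has 7 states.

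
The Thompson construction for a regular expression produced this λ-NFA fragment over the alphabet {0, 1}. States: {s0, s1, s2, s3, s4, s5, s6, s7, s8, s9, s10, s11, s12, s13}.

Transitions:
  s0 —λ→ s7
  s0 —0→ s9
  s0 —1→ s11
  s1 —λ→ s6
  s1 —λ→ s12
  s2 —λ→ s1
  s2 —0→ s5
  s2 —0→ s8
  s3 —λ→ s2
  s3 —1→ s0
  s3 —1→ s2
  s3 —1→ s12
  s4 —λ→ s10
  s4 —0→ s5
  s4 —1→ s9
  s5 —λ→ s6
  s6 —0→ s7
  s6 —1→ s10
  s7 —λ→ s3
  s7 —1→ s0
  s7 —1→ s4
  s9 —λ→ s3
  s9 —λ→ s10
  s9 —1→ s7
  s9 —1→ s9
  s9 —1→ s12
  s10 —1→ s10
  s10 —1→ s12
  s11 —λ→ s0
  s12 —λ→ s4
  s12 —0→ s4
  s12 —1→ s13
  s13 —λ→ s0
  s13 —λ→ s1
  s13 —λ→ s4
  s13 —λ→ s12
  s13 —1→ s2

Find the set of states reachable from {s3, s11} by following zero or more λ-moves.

{s0, s1, s2, s3, s4, s6, s7, s10, s11, s12}

Start with {s3, s11}.
From s3 via λ: add s2.
From s11 via λ: add s0.
From s0 via λ: add s7.
From s2 via λ: add s1.
From s1 via λ: add s6, s12.
From s12 via λ: add s4.
From s4 via λ: add s10.
No new states can be added; the closed set is {s0, s1, s2, s3, s4, s6, s7, s10, s11, s12}.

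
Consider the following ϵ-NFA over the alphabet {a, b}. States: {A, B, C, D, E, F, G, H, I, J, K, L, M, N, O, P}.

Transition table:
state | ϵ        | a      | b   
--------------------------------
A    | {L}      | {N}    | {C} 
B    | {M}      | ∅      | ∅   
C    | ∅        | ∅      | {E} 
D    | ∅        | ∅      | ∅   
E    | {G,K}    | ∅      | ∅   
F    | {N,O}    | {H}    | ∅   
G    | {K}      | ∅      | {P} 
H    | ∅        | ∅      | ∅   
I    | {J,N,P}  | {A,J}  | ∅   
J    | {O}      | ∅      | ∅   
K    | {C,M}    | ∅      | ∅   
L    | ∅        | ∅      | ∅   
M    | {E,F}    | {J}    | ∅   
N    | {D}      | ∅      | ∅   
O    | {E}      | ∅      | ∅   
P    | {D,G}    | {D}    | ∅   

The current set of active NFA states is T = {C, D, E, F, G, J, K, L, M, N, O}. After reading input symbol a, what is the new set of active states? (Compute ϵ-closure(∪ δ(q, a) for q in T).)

F on a → {H}.
M on a → {J}.
No a-transition from C, D, E, G, J, K, L, N, O.
Union after reading a: {H, J}.
Now take the ϵ-closure:
From J via ϵ: add O.
From O via ϵ: add E.
From E via ϵ: add G, K.
From K via ϵ: add C, M.
From M via ϵ: add F.
From F via ϵ: add N.
From N via ϵ: add D.
No new states can be added; the closed set is {C, D, E, F, G, H, J, K, M, N, O}.

{C, D, E, F, G, H, J, K, M, N, O}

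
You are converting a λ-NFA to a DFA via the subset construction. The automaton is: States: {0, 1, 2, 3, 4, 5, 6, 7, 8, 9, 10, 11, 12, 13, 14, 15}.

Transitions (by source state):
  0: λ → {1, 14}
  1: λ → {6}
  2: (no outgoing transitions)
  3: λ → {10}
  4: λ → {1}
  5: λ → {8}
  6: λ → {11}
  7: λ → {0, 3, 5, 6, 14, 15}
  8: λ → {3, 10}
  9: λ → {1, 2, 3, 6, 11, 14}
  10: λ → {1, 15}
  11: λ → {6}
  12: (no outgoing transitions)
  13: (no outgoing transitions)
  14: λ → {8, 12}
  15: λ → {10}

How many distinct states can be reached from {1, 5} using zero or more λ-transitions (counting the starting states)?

Start with {1, 5}.
From 1 via λ: add 6.
From 5 via λ: add 8.
From 6 via λ: add 11.
From 8 via λ: add 3, 10.
From 10 via λ: add 15.
λ-closure = {1, 3, 5, 6, 8, 10, 11, 15}, which has 8 states.

8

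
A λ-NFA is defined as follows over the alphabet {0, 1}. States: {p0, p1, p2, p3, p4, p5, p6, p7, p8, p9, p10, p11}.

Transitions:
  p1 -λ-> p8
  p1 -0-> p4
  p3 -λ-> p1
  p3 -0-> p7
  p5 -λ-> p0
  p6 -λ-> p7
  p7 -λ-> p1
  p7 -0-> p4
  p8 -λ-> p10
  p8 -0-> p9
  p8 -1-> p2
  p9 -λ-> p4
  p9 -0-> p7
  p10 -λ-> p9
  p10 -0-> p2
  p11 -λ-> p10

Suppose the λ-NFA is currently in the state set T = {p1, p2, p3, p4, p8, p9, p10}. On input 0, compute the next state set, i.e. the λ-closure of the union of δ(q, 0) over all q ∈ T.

{p1, p2, p4, p7, p8, p9, p10}

p1 on 0 → {p4}.
p3 on 0 → {p7}.
p8 on 0 → {p9}.
p9 on 0 → {p7}.
p10 on 0 → {p2}.
No 0-transition from p2, p4.
Union after reading 0: {p2, p4, p7, p9}.
Now take the λ-closure:
From p7 via λ: add p1.
From p1 via λ: add p8.
From p8 via λ: add p10.
No new states can be added; the closed set is {p1, p2, p4, p7, p8, p9, p10}.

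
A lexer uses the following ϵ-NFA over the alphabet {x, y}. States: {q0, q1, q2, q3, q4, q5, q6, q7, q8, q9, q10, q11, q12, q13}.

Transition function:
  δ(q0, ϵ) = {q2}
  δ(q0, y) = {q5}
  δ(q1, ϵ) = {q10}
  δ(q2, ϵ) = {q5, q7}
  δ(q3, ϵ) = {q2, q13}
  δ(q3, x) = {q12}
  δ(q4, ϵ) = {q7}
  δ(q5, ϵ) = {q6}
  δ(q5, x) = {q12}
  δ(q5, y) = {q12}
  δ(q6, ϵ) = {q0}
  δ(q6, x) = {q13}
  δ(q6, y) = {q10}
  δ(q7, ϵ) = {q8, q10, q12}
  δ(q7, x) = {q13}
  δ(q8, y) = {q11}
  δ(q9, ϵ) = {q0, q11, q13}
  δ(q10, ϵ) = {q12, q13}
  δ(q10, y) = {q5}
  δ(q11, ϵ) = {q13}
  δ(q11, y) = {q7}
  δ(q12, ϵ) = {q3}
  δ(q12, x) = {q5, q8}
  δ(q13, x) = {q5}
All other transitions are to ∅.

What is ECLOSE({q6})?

Start with {q6}.
From q6 via ϵ: add q0.
From q0 via ϵ: add q2.
From q2 via ϵ: add q5, q7.
From q7 via ϵ: add q8, q10, q12.
From q10 via ϵ: add q13.
From q12 via ϵ: add q3.
No new states can be added; the closed set is {q0, q2, q3, q5, q6, q7, q8, q10, q12, q13}.

{q0, q2, q3, q5, q6, q7, q8, q10, q12, q13}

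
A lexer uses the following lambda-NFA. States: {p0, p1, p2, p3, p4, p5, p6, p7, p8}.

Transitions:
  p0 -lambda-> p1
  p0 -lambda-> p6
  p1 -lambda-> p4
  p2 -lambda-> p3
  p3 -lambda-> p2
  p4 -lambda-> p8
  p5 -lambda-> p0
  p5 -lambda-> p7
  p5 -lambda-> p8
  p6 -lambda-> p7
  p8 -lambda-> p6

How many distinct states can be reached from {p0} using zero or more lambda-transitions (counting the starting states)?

6

Start with {p0}.
From p0 via lambda: add p1, p6.
From p1 via lambda: add p4.
From p6 via lambda: add p7.
From p4 via lambda: add p8.
lambda-closure = {p0, p1, p4, p6, p7, p8}, which has 6 states.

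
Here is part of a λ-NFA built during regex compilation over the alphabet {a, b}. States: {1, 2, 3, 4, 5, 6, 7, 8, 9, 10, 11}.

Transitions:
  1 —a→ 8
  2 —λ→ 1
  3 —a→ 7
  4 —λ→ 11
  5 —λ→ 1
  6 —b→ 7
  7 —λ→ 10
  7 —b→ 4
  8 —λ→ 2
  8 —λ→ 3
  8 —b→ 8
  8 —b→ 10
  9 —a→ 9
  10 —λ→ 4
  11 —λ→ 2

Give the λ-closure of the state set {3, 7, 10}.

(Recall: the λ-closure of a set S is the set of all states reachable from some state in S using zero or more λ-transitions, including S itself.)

{1, 2, 3, 4, 7, 10, 11}

Start with {3, 7, 10}.
From 10 via λ: add 4.
From 4 via λ: add 11.
From 11 via λ: add 2.
From 2 via λ: add 1.
No new states can be added; the closed set is {1, 2, 3, 4, 7, 10, 11}.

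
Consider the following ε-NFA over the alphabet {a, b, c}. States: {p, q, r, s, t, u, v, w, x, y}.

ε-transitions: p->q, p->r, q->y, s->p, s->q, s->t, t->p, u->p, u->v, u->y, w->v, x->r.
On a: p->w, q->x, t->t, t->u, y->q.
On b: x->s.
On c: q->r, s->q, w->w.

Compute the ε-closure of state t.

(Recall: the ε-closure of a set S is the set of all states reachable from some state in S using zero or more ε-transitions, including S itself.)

{p, q, r, t, y}

Start with {t}.
From t via ε: add p.
From p via ε: add q, r.
From q via ε: add y.
No new states can be added; the closed set is {p, q, r, t, y}.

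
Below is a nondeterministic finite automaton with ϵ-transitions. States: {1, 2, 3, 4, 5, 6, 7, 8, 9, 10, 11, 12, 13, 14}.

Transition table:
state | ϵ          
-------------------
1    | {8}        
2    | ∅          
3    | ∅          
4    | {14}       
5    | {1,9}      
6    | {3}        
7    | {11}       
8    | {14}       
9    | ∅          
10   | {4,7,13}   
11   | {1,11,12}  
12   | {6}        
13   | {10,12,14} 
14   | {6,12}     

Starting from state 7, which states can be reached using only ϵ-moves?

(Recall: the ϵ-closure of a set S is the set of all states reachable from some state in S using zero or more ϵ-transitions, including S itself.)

{1, 3, 6, 7, 8, 11, 12, 14}

Start with {7}.
From 7 via ϵ: add 11.
From 11 via ϵ: add 1, 12.
From 1 via ϵ: add 8.
From 12 via ϵ: add 6.
From 6 via ϵ: add 3.
From 8 via ϵ: add 14.
No new states can be added; the closed set is {1, 3, 6, 7, 8, 11, 12, 14}.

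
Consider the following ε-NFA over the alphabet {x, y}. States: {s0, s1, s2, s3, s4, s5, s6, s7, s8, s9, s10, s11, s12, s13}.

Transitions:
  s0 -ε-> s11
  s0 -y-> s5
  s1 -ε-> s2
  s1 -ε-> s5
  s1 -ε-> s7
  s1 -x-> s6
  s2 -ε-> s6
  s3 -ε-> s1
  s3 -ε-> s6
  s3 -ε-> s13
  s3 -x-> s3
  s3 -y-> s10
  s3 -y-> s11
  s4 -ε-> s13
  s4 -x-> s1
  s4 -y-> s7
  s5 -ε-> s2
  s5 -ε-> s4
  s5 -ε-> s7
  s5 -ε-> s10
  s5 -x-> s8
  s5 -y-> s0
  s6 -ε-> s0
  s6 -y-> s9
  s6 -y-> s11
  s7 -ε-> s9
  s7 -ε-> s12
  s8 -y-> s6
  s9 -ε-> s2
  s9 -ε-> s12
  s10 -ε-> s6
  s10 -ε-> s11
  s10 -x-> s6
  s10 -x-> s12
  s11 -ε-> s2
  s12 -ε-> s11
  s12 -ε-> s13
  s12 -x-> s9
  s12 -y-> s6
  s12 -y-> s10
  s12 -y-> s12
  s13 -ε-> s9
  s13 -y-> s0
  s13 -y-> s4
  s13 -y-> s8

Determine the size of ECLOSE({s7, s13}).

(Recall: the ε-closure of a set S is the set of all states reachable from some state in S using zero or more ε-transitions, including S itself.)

Start with {s7, s13}.
From s7 via ε: add s9, s12.
From s9 via ε: add s2.
From s12 via ε: add s11.
From s2 via ε: add s6.
From s6 via ε: add s0.
ε-closure = {s0, s2, s6, s7, s9, s11, s12, s13}, which has 8 states.

8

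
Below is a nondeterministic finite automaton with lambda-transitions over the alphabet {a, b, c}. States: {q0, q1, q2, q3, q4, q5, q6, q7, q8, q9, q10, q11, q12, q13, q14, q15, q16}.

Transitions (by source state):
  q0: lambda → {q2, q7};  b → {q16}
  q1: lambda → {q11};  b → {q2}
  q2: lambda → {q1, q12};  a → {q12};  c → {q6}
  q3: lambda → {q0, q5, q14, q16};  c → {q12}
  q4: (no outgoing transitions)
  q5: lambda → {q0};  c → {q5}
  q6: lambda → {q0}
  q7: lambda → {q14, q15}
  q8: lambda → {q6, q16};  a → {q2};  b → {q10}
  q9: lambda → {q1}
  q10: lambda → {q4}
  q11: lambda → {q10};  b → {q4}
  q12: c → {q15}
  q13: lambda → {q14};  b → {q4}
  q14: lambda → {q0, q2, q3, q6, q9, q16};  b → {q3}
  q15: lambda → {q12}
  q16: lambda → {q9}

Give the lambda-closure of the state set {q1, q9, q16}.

Start with {q1, q9, q16}.
From q1 via lambda: add q11.
From q11 via lambda: add q10.
From q10 via lambda: add q4.
No new states can be added; the closed set is {q1, q4, q9, q10, q11, q16}.

{q1, q4, q9, q10, q11, q16}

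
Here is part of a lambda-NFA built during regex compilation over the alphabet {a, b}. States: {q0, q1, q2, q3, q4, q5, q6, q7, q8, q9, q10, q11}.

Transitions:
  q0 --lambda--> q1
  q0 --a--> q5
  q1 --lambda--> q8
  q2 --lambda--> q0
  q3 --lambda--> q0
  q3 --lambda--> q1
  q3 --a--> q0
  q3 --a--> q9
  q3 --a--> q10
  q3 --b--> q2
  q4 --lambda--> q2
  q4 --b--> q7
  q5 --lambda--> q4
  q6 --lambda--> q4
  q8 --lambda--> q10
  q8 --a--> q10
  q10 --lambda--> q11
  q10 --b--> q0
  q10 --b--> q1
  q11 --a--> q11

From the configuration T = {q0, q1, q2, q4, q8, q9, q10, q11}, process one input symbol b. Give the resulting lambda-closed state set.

{q0, q1, q7, q8, q10, q11}

q4 on b → {q7}.
q10 on b → {q0, q1}.
No b-transition from q0, q1, q2, q8, q9, q11.
Union after reading b: {q0, q1, q7}.
Now take the lambda-closure:
From q1 via lambda: add q8.
From q8 via lambda: add q10.
From q10 via lambda: add q11.
No new states can be added; the closed set is {q0, q1, q7, q8, q10, q11}.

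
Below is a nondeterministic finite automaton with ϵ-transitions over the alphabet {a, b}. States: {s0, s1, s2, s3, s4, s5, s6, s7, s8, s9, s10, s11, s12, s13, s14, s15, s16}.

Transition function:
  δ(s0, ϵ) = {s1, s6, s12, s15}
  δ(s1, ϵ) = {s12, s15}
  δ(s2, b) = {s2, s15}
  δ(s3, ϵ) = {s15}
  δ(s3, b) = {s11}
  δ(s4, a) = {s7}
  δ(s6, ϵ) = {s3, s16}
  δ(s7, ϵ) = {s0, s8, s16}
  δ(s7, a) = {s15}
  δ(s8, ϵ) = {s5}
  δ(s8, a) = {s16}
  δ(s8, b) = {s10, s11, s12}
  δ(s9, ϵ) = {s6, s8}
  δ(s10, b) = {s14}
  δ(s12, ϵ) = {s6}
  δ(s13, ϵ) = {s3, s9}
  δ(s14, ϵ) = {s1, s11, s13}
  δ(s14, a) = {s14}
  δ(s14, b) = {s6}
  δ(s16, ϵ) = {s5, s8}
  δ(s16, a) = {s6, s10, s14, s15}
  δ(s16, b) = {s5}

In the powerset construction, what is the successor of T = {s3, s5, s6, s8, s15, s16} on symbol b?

{s3, s5, s6, s8, s10, s11, s12, s15, s16}

s3 on b → {s11}.
s8 on b → {s10, s11, s12}.
s16 on b → {s5}.
No b-transition from s5, s6, s15.
Union after reading b: {s5, s10, s11, s12}.
Now take the ϵ-closure:
From s12 via ϵ: add s6.
From s6 via ϵ: add s3, s16.
From s3 via ϵ: add s15.
From s16 via ϵ: add s8.
No new states can be added; the closed set is {s3, s5, s6, s8, s10, s11, s12, s15, s16}.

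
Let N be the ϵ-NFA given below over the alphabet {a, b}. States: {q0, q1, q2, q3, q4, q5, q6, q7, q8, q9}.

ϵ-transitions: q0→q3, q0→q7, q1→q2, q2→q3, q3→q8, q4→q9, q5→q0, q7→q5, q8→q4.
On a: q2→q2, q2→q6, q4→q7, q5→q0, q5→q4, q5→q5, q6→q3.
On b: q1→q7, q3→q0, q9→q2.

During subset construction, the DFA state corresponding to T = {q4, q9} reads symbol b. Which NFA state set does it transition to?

q9 on b → {q2}.
No b-transition from q4.
Union after reading b: {q2}.
Now take the ϵ-closure:
From q2 via ϵ: add q3.
From q3 via ϵ: add q8.
From q8 via ϵ: add q4.
From q4 via ϵ: add q9.
No new states can be added; the closed set is {q2, q3, q4, q8, q9}.

{q2, q3, q4, q8, q9}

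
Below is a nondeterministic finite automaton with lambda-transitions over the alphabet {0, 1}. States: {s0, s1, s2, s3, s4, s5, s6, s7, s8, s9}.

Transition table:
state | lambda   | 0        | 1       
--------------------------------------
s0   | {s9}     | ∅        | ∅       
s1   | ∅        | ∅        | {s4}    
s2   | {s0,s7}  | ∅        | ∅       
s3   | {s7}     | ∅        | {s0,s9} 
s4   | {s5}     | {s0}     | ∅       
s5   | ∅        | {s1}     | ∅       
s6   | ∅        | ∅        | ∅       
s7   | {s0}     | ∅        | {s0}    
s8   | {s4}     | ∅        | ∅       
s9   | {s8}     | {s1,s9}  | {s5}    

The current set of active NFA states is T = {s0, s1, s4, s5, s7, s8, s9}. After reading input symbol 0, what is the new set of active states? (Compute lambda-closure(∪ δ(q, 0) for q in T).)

{s0, s1, s4, s5, s8, s9}

s4 on 0 → {s0}.
s5 on 0 → {s1}.
s9 on 0 → {s1, s9}.
No 0-transition from s0, s1, s7, s8.
Union after reading 0: {s0, s1, s9}.
Now take the lambda-closure:
From s9 via lambda: add s8.
From s8 via lambda: add s4.
From s4 via lambda: add s5.
No new states can be added; the closed set is {s0, s1, s4, s5, s8, s9}.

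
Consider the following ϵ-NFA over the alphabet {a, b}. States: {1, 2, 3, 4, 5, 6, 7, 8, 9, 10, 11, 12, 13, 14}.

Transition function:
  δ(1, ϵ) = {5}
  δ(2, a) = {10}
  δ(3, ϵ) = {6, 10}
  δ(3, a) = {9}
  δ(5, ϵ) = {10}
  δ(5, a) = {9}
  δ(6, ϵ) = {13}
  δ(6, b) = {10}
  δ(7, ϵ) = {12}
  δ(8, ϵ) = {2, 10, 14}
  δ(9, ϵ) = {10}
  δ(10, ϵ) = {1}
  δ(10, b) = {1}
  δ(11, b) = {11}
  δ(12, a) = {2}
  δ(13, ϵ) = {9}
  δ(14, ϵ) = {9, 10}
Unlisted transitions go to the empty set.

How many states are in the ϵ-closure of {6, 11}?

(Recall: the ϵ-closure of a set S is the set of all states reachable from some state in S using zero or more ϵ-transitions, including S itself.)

7

Start with {6, 11}.
From 6 via ϵ: add 13.
From 13 via ϵ: add 9.
From 9 via ϵ: add 10.
From 10 via ϵ: add 1.
From 1 via ϵ: add 5.
ϵ-closure = {1, 5, 6, 9, 10, 11, 13}, which has 7 states.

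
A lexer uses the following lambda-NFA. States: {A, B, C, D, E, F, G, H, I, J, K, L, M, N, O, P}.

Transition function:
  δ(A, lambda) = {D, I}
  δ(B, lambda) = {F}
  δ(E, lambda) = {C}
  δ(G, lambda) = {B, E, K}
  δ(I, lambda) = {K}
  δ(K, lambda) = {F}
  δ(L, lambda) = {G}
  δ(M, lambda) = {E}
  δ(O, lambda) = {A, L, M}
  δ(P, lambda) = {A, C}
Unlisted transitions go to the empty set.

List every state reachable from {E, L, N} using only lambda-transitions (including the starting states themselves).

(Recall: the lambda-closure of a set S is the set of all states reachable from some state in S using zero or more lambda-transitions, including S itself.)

Start with {E, L, N}.
From E via lambda: add C.
From L via lambda: add G.
From G via lambda: add B, K.
From B via lambda: add F.
No new states can be added; the closed set is {B, C, E, F, G, K, L, N}.

{B, C, E, F, G, K, L, N}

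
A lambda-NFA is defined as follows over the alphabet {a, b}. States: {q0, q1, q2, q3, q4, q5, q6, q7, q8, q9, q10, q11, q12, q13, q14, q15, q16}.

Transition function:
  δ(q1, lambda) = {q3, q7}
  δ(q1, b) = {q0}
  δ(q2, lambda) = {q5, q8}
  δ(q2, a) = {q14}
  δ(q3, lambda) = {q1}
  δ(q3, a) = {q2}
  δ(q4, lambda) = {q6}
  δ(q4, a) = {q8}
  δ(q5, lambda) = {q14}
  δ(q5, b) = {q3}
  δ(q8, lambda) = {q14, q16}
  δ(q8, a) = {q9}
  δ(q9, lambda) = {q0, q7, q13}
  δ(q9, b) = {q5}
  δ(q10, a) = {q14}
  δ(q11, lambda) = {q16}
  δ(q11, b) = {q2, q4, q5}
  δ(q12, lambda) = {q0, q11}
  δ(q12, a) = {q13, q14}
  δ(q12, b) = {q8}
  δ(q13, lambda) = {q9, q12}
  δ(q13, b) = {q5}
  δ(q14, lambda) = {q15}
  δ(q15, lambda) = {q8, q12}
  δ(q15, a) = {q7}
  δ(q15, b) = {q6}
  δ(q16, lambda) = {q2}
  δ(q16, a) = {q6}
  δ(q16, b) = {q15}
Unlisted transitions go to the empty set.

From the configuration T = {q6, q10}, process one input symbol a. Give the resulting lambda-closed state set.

{q0, q2, q5, q8, q11, q12, q14, q15, q16}

q10 on a → {q14}.
No a-transition from q6.
Union after reading a: {q14}.
Now take the lambda-closure:
From q14 via lambda: add q15.
From q15 via lambda: add q8, q12.
From q8 via lambda: add q16.
From q12 via lambda: add q0, q11.
From q16 via lambda: add q2.
From q2 via lambda: add q5.
No new states can be added; the closed set is {q0, q2, q5, q8, q11, q12, q14, q15, q16}.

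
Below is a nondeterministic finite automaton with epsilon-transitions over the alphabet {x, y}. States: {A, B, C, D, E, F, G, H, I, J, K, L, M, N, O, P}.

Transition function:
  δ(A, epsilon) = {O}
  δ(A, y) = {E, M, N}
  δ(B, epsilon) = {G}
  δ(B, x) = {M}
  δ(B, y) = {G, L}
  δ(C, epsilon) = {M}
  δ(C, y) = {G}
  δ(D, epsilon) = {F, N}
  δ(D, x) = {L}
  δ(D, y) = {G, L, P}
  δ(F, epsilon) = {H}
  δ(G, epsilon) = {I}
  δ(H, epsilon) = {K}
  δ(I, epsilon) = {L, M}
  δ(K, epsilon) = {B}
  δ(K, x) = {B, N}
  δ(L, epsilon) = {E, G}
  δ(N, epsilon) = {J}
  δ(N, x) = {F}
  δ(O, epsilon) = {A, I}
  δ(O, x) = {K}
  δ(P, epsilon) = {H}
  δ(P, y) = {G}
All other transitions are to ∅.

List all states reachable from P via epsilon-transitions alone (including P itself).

{B, E, G, H, I, K, L, M, P}

Start with {P}.
From P via epsilon: add H.
From H via epsilon: add K.
From K via epsilon: add B.
From B via epsilon: add G.
From G via epsilon: add I.
From I via epsilon: add L, M.
From L via epsilon: add E.
No new states can be added; the closed set is {B, E, G, H, I, K, L, M, P}.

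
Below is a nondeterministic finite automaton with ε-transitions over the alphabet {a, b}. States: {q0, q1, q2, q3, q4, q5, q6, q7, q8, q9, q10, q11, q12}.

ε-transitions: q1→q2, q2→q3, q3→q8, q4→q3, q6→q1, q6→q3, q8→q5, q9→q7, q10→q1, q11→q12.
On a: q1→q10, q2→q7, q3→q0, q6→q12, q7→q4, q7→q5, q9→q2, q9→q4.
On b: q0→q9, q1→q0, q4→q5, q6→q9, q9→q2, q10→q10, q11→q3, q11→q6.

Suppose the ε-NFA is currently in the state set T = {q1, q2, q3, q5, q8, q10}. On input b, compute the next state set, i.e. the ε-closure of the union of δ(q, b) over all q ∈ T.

q1 on b → {q0}.
q10 on b → {q10}.
No b-transition from q2, q3, q5, q8.
Union after reading b: {q0, q10}.
Now take the ε-closure:
From q10 via ε: add q1.
From q1 via ε: add q2.
From q2 via ε: add q3.
From q3 via ε: add q8.
From q8 via ε: add q5.
No new states can be added; the closed set is {q0, q1, q2, q3, q5, q8, q10}.

{q0, q1, q2, q3, q5, q8, q10}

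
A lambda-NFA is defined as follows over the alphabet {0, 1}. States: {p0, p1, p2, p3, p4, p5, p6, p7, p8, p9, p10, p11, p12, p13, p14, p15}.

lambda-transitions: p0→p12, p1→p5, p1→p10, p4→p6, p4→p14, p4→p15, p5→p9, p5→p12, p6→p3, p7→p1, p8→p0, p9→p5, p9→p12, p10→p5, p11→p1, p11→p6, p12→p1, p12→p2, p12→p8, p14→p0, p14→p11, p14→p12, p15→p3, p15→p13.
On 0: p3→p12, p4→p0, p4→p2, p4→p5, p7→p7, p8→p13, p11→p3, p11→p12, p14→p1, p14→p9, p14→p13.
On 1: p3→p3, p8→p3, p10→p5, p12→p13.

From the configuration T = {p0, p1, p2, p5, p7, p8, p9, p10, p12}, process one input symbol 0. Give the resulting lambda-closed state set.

{p0, p1, p2, p5, p7, p8, p9, p10, p12, p13}

p7 on 0 → {p7}.
p8 on 0 → {p13}.
No 0-transition from p0, p1, p2, p5, p9, p10, p12.
Union after reading 0: {p7, p13}.
Now take the lambda-closure:
From p7 via lambda: add p1.
From p1 via lambda: add p5, p10.
From p5 via lambda: add p9, p12.
From p12 via lambda: add p2, p8.
From p8 via lambda: add p0.
No new states can be added; the closed set is {p0, p1, p2, p5, p7, p8, p9, p10, p12, p13}.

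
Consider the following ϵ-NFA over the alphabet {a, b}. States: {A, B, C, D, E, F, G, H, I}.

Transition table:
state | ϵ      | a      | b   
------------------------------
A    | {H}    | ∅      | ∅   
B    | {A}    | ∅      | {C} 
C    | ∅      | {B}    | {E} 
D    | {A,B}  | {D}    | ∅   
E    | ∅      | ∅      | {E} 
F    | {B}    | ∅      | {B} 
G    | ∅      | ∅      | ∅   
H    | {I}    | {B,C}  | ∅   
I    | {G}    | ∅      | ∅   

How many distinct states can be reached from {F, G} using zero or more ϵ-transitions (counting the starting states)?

6

Start with {F, G}.
From F via ϵ: add B.
From B via ϵ: add A.
From A via ϵ: add H.
From H via ϵ: add I.
ϵ-closure = {A, B, F, G, H, I}, which has 6 states.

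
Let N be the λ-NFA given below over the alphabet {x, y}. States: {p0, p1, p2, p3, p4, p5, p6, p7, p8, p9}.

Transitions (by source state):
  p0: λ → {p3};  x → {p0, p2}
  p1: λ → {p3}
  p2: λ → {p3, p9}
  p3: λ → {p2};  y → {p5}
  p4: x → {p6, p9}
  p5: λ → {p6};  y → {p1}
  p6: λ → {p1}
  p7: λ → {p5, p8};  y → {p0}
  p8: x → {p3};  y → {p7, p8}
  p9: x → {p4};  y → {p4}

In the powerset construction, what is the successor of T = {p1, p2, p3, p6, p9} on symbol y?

{p1, p2, p3, p4, p5, p6, p9}

p3 on y → {p5}.
p9 on y → {p4}.
No y-transition from p1, p2, p6.
Union after reading y: {p4, p5}.
Now take the λ-closure:
From p5 via λ: add p6.
From p6 via λ: add p1.
From p1 via λ: add p3.
From p3 via λ: add p2.
From p2 via λ: add p9.
No new states can be added; the closed set is {p1, p2, p3, p4, p5, p6, p9}.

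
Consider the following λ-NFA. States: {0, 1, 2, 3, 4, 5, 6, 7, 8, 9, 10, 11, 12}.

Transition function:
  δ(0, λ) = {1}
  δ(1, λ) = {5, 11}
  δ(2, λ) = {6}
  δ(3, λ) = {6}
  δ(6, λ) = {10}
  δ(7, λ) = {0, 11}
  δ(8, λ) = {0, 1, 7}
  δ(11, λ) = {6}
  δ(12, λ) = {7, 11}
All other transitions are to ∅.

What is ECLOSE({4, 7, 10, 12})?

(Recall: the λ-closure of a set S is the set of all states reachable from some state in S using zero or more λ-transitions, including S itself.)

Start with {4, 7, 10, 12}.
From 7 via λ: add 0, 11.
From 0 via λ: add 1.
From 11 via λ: add 6.
From 1 via λ: add 5.
No new states can be added; the closed set is {0, 1, 4, 5, 6, 7, 10, 11, 12}.

{0, 1, 4, 5, 6, 7, 10, 11, 12}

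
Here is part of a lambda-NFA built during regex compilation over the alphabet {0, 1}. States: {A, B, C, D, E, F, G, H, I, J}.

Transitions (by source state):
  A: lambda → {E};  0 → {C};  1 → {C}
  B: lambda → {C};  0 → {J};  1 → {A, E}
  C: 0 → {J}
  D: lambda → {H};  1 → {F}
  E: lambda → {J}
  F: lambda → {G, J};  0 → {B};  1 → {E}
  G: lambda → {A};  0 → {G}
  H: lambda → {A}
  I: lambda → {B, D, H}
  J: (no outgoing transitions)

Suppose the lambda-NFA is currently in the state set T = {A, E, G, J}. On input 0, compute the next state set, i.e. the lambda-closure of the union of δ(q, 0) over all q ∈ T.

{A, C, E, G, J}

A on 0 → {C}.
G on 0 → {G}.
No 0-transition from E, J.
Union after reading 0: {C, G}.
Now take the lambda-closure:
From G via lambda: add A.
From A via lambda: add E.
From E via lambda: add J.
No new states can be added; the closed set is {A, C, E, G, J}.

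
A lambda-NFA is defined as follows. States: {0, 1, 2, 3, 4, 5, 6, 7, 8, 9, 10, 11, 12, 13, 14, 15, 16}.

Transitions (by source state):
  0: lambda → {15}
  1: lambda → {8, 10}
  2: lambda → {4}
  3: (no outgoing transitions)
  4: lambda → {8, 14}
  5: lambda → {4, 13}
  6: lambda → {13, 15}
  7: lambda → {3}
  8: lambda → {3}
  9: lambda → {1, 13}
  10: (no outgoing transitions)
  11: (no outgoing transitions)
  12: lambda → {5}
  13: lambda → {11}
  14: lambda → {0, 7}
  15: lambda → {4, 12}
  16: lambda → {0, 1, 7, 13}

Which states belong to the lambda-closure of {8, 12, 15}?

Start with {8, 12, 15}.
From 8 via lambda: add 3.
From 12 via lambda: add 5.
From 15 via lambda: add 4.
From 4 via lambda: add 14.
From 5 via lambda: add 13.
From 13 via lambda: add 11.
From 14 via lambda: add 0, 7.
No new states can be added; the closed set is {0, 3, 4, 5, 7, 8, 11, 12, 13, 14, 15}.

{0, 3, 4, 5, 7, 8, 11, 12, 13, 14, 15}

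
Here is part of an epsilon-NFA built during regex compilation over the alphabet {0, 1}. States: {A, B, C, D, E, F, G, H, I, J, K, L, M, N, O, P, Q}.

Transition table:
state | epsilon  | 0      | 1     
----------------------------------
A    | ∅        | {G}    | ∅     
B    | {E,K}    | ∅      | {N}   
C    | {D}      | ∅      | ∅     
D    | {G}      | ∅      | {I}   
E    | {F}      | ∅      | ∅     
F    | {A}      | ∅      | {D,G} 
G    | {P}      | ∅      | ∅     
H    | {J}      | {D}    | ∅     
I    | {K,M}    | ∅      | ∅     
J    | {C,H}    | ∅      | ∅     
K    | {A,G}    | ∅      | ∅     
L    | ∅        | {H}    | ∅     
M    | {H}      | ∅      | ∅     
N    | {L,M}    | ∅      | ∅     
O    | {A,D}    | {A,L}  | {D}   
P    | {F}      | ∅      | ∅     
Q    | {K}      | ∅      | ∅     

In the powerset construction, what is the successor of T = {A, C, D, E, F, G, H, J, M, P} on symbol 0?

{A, D, F, G, P}

A on 0 → {G}.
H on 0 → {D}.
No 0-transition from C, D, E, F, G, J, M, P.
Union after reading 0: {D, G}.
Now take the epsilon-closure:
From G via epsilon: add P.
From P via epsilon: add F.
From F via epsilon: add A.
No new states can be added; the closed set is {A, D, F, G, P}.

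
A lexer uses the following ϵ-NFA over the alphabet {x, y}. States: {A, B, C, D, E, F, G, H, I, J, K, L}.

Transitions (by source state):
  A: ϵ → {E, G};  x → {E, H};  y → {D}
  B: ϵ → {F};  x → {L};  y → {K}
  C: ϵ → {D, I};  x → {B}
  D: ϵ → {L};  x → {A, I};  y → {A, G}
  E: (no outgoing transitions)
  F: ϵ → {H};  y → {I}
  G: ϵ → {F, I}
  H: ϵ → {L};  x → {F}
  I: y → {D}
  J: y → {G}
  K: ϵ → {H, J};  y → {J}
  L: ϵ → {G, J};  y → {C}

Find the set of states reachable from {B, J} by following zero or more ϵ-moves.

Start with {B, J}.
From B via ϵ: add F.
From F via ϵ: add H.
From H via ϵ: add L.
From L via ϵ: add G.
From G via ϵ: add I.
No new states can be added; the closed set is {B, F, G, H, I, J, L}.

{B, F, G, H, I, J, L}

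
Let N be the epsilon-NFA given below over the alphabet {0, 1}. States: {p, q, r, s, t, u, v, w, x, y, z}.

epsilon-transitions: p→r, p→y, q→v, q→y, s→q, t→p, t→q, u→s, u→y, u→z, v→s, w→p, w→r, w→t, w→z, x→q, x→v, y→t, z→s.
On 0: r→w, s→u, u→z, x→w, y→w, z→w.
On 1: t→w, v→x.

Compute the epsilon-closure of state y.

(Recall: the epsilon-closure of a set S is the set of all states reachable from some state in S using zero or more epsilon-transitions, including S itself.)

{p, q, r, s, t, v, y}

Start with {y}.
From y via epsilon: add t.
From t via epsilon: add p, q.
From p via epsilon: add r.
From q via epsilon: add v.
From v via epsilon: add s.
No new states can be added; the closed set is {p, q, r, s, t, v, y}.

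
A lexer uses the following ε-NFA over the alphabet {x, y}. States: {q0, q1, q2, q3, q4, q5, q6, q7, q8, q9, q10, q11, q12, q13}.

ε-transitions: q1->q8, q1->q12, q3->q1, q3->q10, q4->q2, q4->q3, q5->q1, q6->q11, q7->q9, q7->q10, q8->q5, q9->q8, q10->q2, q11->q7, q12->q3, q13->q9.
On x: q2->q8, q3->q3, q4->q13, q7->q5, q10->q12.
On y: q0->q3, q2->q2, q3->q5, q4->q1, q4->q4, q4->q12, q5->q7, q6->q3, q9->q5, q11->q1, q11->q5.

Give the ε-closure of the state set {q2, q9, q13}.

{q1, q2, q3, q5, q8, q9, q10, q12, q13}

Start with {q2, q9, q13}.
From q9 via ε: add q8.
From q8 via ε: add q5.
From q5 via ε: add q1.
From q1 via ε: add q12.
From q12 via ε: add q3.
From q3 via ε: add q10.
No new states can be added; the closed set is {q1, q2, q3, q5, q8, q9, q10, q12, q13}.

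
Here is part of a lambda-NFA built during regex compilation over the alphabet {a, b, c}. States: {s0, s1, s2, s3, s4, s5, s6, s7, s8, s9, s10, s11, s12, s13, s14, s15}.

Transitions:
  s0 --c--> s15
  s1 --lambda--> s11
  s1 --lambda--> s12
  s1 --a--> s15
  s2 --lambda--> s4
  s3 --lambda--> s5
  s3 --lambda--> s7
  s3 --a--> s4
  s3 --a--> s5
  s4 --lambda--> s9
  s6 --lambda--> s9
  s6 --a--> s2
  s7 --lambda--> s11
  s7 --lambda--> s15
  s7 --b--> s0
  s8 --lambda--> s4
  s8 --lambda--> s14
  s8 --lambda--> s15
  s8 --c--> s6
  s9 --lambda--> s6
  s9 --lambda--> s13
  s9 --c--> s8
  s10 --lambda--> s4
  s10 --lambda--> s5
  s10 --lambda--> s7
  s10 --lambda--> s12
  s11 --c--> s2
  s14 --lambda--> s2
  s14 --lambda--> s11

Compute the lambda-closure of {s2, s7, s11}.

Start with {s2, s7, s11}.
From s2 via lambda: add s4.
From s7 via lambda: add s15.
From s4 via lambda: add s9.
From s9 via lambda: add s6, s13.
No new states can be added; the closed set is {s2, s4, s6, s7, s9, s11, s13, s15}.

{s2, s4, s6, s7, s9, s11, s13, s15}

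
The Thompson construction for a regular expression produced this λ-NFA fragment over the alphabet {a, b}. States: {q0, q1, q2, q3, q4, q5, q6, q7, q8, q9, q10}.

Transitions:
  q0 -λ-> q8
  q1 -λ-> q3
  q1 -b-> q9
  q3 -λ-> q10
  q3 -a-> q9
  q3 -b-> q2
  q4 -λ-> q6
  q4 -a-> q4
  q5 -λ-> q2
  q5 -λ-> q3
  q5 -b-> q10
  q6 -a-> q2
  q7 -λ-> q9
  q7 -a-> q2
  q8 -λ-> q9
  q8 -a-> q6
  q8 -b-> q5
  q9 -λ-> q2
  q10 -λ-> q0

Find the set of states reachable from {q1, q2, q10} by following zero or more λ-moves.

Start with {q1, q2, q10}.
From q1 via λ: add q3.
From q10 via λ: add q0.
From q0 via λ: add q8.
From q8 via λ: add q9.
No new states can be added; the closed set is {q0, q1, q2, q3, q8, q9, q10}.

{q0, q1, q2, q3, q8, q9, q10}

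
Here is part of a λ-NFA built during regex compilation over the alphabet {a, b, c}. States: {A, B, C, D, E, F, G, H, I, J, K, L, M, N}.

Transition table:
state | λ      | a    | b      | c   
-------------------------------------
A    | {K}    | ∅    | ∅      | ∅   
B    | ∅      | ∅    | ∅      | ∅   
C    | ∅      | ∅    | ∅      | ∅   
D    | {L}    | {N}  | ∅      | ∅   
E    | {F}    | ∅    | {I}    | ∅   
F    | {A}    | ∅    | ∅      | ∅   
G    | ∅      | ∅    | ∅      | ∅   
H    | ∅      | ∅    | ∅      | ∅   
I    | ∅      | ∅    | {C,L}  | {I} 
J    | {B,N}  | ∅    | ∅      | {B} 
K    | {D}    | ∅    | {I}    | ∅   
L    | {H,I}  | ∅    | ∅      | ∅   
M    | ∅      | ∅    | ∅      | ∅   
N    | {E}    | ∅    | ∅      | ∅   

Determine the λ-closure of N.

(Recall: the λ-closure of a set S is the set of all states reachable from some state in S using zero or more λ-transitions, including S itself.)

Start with {N}.
From N via λ: add E.
From E via λ: add F.
From F via λ: add A.
From A via λ: add K.
From K via λ: add D.
From D via λ: add L.
From L via λ: add H, I.
No new states can be added; the closed set is {A, D, E, F, H, I, K, L, N}.

{A, D, E, F, H, I, K, L, N}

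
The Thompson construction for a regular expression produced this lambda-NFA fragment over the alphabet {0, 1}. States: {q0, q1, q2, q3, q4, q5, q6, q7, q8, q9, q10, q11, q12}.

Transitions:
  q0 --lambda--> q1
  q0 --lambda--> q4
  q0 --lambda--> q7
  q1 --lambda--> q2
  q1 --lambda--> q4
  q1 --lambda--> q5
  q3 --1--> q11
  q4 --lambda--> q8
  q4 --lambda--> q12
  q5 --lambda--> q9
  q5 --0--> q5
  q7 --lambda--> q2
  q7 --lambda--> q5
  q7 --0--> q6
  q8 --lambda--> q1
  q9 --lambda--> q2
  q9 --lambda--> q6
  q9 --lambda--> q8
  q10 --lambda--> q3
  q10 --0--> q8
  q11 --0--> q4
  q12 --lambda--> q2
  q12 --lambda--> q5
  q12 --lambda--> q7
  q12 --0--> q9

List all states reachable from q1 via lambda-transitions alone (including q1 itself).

Start with {q1}.
From q1 via lambda: add q2, q4, q5.
From q4 via lambda: add q8, q12.
From q5 via lambda: add q9.
From q9 via lambda: add q6.
From q12 via lambda: add q7.
No new states can be added; the closed set is {q1, q2, q4, q5, q6, q7, q8, q9, q12}.

{q1, q2, q4, q5, q6, q7, q8, q9, q12}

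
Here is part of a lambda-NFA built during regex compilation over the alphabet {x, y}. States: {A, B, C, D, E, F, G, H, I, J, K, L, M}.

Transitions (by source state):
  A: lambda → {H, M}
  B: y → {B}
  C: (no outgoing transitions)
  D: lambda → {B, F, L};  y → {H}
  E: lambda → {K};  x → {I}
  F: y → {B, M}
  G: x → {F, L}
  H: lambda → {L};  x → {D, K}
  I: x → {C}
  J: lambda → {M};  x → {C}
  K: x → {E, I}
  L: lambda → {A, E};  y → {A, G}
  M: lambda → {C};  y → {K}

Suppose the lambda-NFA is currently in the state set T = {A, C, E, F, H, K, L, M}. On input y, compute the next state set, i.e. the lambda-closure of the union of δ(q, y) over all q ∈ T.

F on y → {B, M}.
L on y → {A, G}.
M on y → {K}.
No y-transition from A, C, E, H, K.
Union after reading y: {A, B, G, K, M}.
Now take the lambda-closure:
From A via lambda: add H.
From M via lambda: add C.
From H via lambda: add L.
From L via lambda: add E.
No new states can be added; the closed set is {A, B, C, E, G, H, K, L, M}.

{A, B, C, E, G, H, K, L, M}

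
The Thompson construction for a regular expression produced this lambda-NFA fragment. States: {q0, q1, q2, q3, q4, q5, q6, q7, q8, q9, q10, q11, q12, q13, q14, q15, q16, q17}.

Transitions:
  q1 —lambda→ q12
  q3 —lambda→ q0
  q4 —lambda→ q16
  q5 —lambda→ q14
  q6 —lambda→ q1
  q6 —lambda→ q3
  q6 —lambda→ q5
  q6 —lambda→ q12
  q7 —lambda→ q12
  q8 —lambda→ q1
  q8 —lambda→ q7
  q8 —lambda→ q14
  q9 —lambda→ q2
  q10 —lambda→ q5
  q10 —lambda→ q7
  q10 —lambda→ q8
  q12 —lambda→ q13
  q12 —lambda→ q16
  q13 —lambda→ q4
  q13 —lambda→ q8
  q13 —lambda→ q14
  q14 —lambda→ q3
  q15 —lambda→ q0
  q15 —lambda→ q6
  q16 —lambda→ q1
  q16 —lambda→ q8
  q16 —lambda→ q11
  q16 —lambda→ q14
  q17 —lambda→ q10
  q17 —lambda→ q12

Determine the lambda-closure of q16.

{q0, q1, q3, q4, q7, q8, q11, q12, q13, q14, q16}

Start with {q16}.
From q16 via lambda: add q1, q8, q11, q14.
From q1 via lambda: add q12.
From q8 via lambda: add q7.
From q14 via lambda: add q3.
From q3 via lambda: add q0.
From q12 via lambda: add q13.
From q13 via lambda: add q4.
No new states can be added; the closed set is {q0, q1, q3, q4, q7, q8, q11, q12, q13, q14, q16}.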